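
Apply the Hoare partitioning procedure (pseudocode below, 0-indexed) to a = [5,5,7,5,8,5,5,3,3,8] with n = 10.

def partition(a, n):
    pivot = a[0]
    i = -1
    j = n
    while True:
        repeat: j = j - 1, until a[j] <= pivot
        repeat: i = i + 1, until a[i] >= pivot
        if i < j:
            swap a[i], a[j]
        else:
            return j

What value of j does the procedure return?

pivot = a[0] = 5; i = -1, j = 10
j→8 (a[8]=3≤5), i→0 (a[0]=5≥5); i<j, swap → [3,5,7,5,8,5,5,3,5,8]
j→7 (a[7]=3≤5), i→1 (a[1]=5≥5); i<j, swap → [3,3,7,5,8,5,5,5,5,8]
j→6 (a[6]=5≤5), i→2 (a[2]=7≥5); i<j, swap → [3,3,5,5,8,5,7,5,5,8]
j→5 (a[5]=5≤5), i→3 (a[3]=5≥5); i<j, swap → [3,3,5,5,8,5,7,5,5,8]
j→3, i→4; i≥j, return j=3. a = [3,3,5,5,8,5,7,5,5,8]

3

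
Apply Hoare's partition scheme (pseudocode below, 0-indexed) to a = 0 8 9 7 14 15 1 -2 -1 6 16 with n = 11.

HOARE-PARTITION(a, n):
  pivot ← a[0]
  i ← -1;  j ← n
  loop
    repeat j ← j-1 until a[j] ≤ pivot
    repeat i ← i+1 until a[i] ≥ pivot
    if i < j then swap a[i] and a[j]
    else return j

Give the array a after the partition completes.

pivot = a[0] = 0; i = -1, j = 11
j→8 (a[8]=-1≤0), i→0 (a[0]=0≥0); i<j, swap → -1 8 9 7 14 15 1 -2 0 6 16
j→7 (a[7]=-2≤0), i→1 (a[1]=8≥0); i<j, swap → -1 -2 9 7 14 15 1 8 0 6 16
j→1, i→2; i≥j, return j=1. a = -1 -2 9 7 14 15 1 8 0 6 16

-1 -2 9 7 14 15 1 8 0 6 16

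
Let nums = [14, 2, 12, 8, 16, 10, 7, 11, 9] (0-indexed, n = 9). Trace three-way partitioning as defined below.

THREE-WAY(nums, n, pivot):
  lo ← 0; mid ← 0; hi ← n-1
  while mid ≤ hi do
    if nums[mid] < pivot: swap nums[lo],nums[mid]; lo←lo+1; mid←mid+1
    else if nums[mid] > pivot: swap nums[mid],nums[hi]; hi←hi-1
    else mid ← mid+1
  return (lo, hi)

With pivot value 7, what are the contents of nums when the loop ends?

pivot = 7; lo=0, mid=0, hi=8
nums[mid]=14>7: swap nums[0],nums[8]; hi=7 → [9, 2, 12, 8, 16, 10, 7, 11, 14]
nums[mid]=9>7: swap nums[0],nums[7]; hi=6 → [11, 2, 12, 8, 16, 10, 7, 9, 14]
nums[mid]=11>7: swap nums[0],nums[6]; hi=5 → [7, 2, 12, 8, 16, 10, 11, 9, 14]
nums[mid]=7=7: mid=1
nums[mid]=2<7: swap nums[0],nums[1]; lo=1,mid=2 → [2, 7, 12, 8, 16, 10, 11, 9, 14]
nums[mid]=12>7: swap nums[2],nums[5]; hi=4 → [2, 7, 10, 8, 16, 12, 11, 9, 14]
nums[mid]=10>7: swap nums[2],nums[4]; hi=3 → [2, 7, 16, 8, 10, 12, 11, 9, 14]
nums[mid]=16>7: swap nums[2],nums[3]; hi=2 → [2, 7, 8, 16, 10, 12, 11, 9, 14]
nums[mid]=8>7: swap nums[2],nums[2]; hi=1 → [2, 7, 8, 16, 10, 12, 11, 9, 14]
end: lo=1, hi=1; nums = [2, 7, 8, 16, 10, 12, 11, 9, 14]

[2, 7, 8, 16, 10, 12, 11, 9, 14]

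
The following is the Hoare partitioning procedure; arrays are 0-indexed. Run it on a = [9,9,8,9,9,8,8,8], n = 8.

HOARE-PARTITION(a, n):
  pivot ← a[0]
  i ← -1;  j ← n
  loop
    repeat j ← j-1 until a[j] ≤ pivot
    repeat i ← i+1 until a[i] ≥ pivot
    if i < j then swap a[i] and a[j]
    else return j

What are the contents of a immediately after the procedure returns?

[8,8,8,8,9,9,9,9]

pivot = a[0] = 9; i = -1, j = 8
j→7 (a[7]=8≤9), i→0 (a[0]=9≥9); i<j, swap → [8,9,8,9,9,8,8,9]
j→6 (a[6]=8≤9), i→1 (a[1]=9≥9); i<j, swap → [8,8,8,9,9,8,9,9]
j→5 (a[5]=8≤9), i→3 (a[3]=9≥9); i<j, swap → [8,8,8,8,9,9,9,9]
j→4, i→4; i≥j, return j=4. a = [8,8,8,8,9,9,9,9]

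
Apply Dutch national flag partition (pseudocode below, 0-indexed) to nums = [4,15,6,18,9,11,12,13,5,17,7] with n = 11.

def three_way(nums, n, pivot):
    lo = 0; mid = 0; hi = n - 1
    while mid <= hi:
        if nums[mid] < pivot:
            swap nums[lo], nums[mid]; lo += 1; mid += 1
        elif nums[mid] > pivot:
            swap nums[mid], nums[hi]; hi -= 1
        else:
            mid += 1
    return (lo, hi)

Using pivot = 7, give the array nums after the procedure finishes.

[4,6,5,7,11,12,13,9,17,18,15]

lo=0 mid=0 hi=10
4<7: swap(0,0), lo=1 mid=1 ⇒ [4,15,6,18,9,11,12,13,5,17,7]
15>7: swap(1,10), hi=9 ⇒ [4,7,6,18,9,11,12,13,5,17,15]
7=7: mid=2
6<7: swap(1,2), lo=2 mid=3 ⇒ [4,6,7,18,9,11,12,13,5,17,15]
18>7: swap(3,9), hi=8 ⇒ [4,6,7,17,9,11,12,13,5,18,15]
17>7: swap(3,8), hi=7 ⇒ [4,6,7,5,9,11,12,13,17,18,15]
5<7: swap(2,3), lo=3 mid=4 ⇒ [4,6,5,7,9,11,12,13,17,18,15]
9>7: swap(4,7), hi=6 ⇒ [4,6,5,7,13,11,12,9,17,18,15]
13>7: swap(4,6), hi=5 ⇒ [4,6,5,7,12,11,13,9,17,18,15]
12>7: swap(4,5), hi=4 ⇒ [4,6,5,7,11,12,13,9,17,18,15]
11>7: swap(4,4), hi=3 ⇒ [4,6,5,7,11,12,13,9,17,18,15]
done. lo=3 hi=3; nums=[4,6,5,7,11,12,13,9,17,18,15]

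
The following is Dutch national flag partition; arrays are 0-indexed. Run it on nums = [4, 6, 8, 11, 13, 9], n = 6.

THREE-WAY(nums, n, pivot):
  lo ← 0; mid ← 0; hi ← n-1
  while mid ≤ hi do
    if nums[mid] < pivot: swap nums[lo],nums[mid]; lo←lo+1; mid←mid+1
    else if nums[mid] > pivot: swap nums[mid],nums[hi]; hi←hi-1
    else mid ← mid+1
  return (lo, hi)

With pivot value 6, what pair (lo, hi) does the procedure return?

(1, 1)

pivot = 6; lo=0, mid=0, hi=5
nums[mid]=4<6: swap nums[0],nums[0]; lo=1,mid=1 → [4, 6, 8, 11, 13, 9]
nums[mid]=6=6: mid=2
nums[mid]=8>6: swap nums[2],nums[5]; hi=4 → [4, 6, 9, 11, 13, 8]
nums[mid]=9>6: swap nums[2],nums[4]; hi=3 → [4, 6, 13, 11, 9, 8]
nums[mid]=13>6: swap nums[2],nums[3]; hi=2 → [4, 6, 11, 13, 9, 8]
nums[mid]=11>6: swap nums[2],nums[2]; hi=1 → [4, 6, 11, 13, 9, 8]
end: lo=1, hi=1; nums = [4, 6, 11, 13, 9, 8]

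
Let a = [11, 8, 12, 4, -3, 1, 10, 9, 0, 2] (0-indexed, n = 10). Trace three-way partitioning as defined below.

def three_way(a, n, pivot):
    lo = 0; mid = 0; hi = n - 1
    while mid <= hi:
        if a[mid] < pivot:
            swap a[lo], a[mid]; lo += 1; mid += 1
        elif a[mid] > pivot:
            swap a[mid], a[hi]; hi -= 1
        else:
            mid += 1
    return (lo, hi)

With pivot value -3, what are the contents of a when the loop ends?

pivot = -3; lo=0, mid=0, hi=9
a[mid]=11>-3: swap a[0],a[9]; hi=8 → [2, 8, 12, 4, -3, 1, 10, 9, 0, 11]
a[mid]=2>-3: swap a[0],a[8]; hi=7 → [0, 8, 12, 4, -3, 1, 10, 9, 2, 11]
a[mid]=0>-3: swap a[0],a[7]; hi=6 → [9, 8, 12, 4, -3, 1, 10, 0, 2, 11]
a[mid]=9>-3: swap a[0],a[6]; hi=5 → [10, 8, 12, 4, -3, 1, 9, 0, 2, 11]
a[mid]=10>-3: swap a[0],a[5]; hi=4 → [1, 8, 12, 4, -3, 10, 9, 0, 2, 11]
a[mid]=1>-3: swap a[0],a[4]; hi=3 → [-3, 8, 12, 4, 1, 10, 9, 0, 2, 11]
a[mid]=-3=-3: mid=1
a[mid]=8>-3: swap a[1],a[3]; hi=2 → [-3, 4, 12, 8, 1, 10, 9, 0, 2, 11]
a[mid]=4>-3: swap a[1],a[2]; hi=1 → [-3, 12, 4, 8, 1, 10, 9, 0, 2, 11]
a[mid]=12>-3: swap a[1],a[1]; hi=0 → [-3, 12, 4, 8, 1, 10, 9, 0, 2, 11]
end: lo=0, hi=0; a = [-3, 12, 4, 8, 1, 10, 9, 0, 2, 11]

[-3, 12, 4, 8, 1, 10, 9, 0, 2, 11]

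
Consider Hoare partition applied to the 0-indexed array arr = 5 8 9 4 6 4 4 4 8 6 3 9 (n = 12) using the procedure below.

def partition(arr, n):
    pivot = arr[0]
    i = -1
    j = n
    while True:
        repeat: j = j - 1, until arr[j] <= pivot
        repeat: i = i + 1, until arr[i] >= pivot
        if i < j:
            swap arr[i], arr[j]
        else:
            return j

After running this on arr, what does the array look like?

pivot = arr[0] = 5; i = -1, j = 12
j→10 (arr[10]=3≤5), i→0 (arr[0]=5≥5); i<j, swap → 3 8 9 4 6 4 4 4 8 6 5 9
j→7 (arr[7]=4≤5), i→1 (arr[1]=8≥5); i<j, swap → 3 4 9 4 6 4 4 8 8 6 5 9
j→6 (arr[6]=4≤5), i→2 (arr[2]=9≥5); i<j, swap → 3 4 4 4 6 4 9 8 8 6 5 9
j→5 (arr[5]=4≤5), i→4 (arr[4]=6≥5); i<j, swap → 3 4 4 4 4 6 9 8 8 6 5 9
j→4, i→5; i≥j, return j=4. arr = 3 4 4 4 4 6 9 8 8 6 5 9

3 4 4 4 4 6 9 8 8 6 5 9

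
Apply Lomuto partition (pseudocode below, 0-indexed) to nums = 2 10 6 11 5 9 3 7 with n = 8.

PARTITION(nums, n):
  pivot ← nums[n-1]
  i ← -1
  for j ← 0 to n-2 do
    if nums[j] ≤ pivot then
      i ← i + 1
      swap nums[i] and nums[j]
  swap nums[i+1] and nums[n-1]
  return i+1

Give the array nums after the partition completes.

pivot=7, i=-1
j=0: 2≤7, i=0, swap(0,0) ⇒ 2 10 6 11 5 9 3 7
j=1: 10>7, skip
j=2: 6≤7, i=1, swap(1,2) ⇒ 2 6 10 11 5 9 3 7
j=3: 11>7, skip
j=4: 5≤7, i=2, swap(2,4) ⇒ 2 6 5 11 10 9 3 7
j=5: 9>7, skip
j=6: 3≤7, i=3, swap(3,6) ⇒ 2 6 5 3 10 9 11 7
swap(4,7) ⇒ 2 6 5 3 7 9 11 10; return 4

2 6 5 3 7 9 11 10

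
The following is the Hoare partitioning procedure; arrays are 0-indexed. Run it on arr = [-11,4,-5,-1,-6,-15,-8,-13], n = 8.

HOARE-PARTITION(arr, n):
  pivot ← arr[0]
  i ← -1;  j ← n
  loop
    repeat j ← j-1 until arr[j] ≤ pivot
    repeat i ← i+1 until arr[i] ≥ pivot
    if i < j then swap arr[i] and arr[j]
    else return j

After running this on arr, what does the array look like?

pivot = arr[0] = -11; i = -1, j = 8
j→7 (arr[7]=-13≤-11), i→0 (arr[0]=-11≥-11); i<j, swap → [-13,4,-5,-1,-6,-15,-8,-11]
j→5 (arr[5]=-15≤-11), i→1 (arr[1]=4≥-11); i<j, swap → [-13,-15,-5,-1,-6,4,-8,-11]
j→1, i→2; i≥j, return j=1. arr = [-13,-15,-5,-1,-6,4,-8,-11]

[-13,-15,-5,-1,-6,4,-8,-11]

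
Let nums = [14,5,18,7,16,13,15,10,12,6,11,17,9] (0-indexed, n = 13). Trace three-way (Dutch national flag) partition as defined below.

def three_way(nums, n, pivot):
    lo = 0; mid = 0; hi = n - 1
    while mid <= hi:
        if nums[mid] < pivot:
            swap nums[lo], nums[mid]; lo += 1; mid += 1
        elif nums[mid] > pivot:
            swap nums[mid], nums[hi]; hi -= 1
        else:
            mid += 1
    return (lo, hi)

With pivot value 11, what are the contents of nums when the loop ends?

pivot = 11; lo=0, mid=0, hi=12
nums[mid]=14>11: swap nums[0],nums[12]; hi=11 → [9,5,18,7,16,13,15,10,12,6,11,17,14]
nums[mid]=9<11: swap nums[0],nums[0]; lo=1,mid=1 → [9,5,18,7,16,13,15,10,12,6,11,17,14]
nums[mid]=5<11: swap nums[1],nums[1]; lo=2,mid=2 → [9,5,18,7,16,13,15,10,12,6,11,17,14]
nums[mid]=18>11: swap nums[2],nums[11]; hi=10 → [9,5,17,7,16,13,15,10,12,6,11,18,14]
nums[mid]=17>11: swap nums[2],nums[10]; hi=9 → [9,5,11,7,16,13,15,10,12,6,17,18,14]
nums[mid]=11=11: mid=3
nums[mid]=7<11: swap nums[2],nums[3]; lo=3,mid=4 → [9,5,7,11,16,13,15,10,12,6,17,18,14]
nums[mid]=16>11: swap nums[4],nums[9]; hi=8 → [9,5,7,11,6,13,15,10,12,16,17,18,14]
nums[mid]=6<11: swap nums[3],nums[4]; lo=4,mid=5 → [9,5,7,6,11,13,15,10,12,16,17,18,14]
nums[mid]=13>11: swap nums[5],nums[8]; hi=7 → [9,5,7,6,11,12,15,10,13,16,17,18,14]
nums[mid]=12>11: swap nums[5],nums[7]; hi=6 → [9,5,7,6,11,10,15,12,13,16,17,18,14]
nums[mid]=10<11: swap nums[4],nums[5]; lo=5,mid=6 → [9,5,7,6,10,11,15,12,13,16,17,18,14]
nums[mid]=15>11: swap nums[6],nums[6]; hi=5 → [9,5,7,6,10,11,15,12,13,16,17,18,14]
end: lo=5, hi=5; nums = [9,5,7,6,10,11,15,12,13,16,17,18,14]

[9,5,7,6,10,11,15,12,13,16,17,18,14]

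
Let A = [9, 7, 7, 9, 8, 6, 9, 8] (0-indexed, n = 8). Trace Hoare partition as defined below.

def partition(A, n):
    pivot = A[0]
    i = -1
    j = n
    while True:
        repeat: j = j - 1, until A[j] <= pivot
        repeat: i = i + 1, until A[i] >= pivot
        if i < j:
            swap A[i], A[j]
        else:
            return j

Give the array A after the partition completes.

[8, 7, 7, 9, 8, 6, 9, 9]

pivot=9
j stops at 7 (8), i stops at 0 (9); swap ⇒ [8, 7, 7, 9, 8, 6, 9, 9]
j stops at 6 (9), i stops at 3 (9); swap ⇒ [8, 7, 7, 9, 8, 6, 9, 9]
j stops at 5, i stops at 6; i≥j ⇒ return 5. A=[8, 7, 7, 9, 8, 6, 9, 9]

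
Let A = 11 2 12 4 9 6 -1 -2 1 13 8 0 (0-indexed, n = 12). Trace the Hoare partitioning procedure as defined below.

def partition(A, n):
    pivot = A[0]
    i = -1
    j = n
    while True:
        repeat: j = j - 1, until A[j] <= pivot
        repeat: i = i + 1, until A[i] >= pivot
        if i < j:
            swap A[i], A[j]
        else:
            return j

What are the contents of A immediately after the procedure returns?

pivot = A[0] = 11; i = -1, j = 12
j→11 (A[11]=0≤11), i→0 (A[0]=11≥11); i<j, swap → 0 2 12 4 9 6 -1 -2 1 13 8 11
j→10 (A[10]=8≤11), i→2 (A[2]=12≥11); i<j, swap → 0 2 8 4 9 6 -1 -2 1 13 12 11
j→8, i→9; i≥j, return j=8. A = 0 2 8 4 9 6 -1 -2 1 13 12 11

0 2 8 4 9 6 -1 -2 1 13 12 11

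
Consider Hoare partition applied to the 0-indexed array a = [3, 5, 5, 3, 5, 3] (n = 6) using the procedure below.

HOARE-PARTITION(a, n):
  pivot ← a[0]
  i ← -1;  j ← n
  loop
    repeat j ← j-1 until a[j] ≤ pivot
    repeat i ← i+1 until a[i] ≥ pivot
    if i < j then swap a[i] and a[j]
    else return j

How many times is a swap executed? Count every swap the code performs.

pivot = a[0] = 3; i = -1, j = 6
j→5 (a[5]=3≤3), i→0 (a[0]=3≥3); i<j, swap → [3, 5, 5, 3, 5, 3]
j→3 (a[3]=3≤3), i→1 (a[1]=5≥3); i<j, swap → [3, 3, 5, 5, 5, 3]
j→1, i→2; i≥j, return j=1. a = [3, 3, 5, 5, 5, 3]

2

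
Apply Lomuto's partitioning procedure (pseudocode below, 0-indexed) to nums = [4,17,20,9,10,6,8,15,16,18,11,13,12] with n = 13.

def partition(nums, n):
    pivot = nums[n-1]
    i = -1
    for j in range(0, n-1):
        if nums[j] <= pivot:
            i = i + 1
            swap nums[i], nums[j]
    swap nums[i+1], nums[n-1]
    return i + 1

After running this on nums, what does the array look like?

pivot = nums[12] = 12; i = -1
j=0: nums[0]=4 ≤ 12 → i=0, swap nums[0],nums[0] (no change) → [4,17,20,9,10,6,8,15,16,18,11,13,12]
j=1: nums[1]=17 > 12 → no swap
j=2: nums[2]=20 > 12 → no swap
j=3: nums[3]=9 ≤ 12 → i=1, swap nums[1],nums[3] → [4,9,20,17,10,6,8,15,16,18,11,13,12]
j=4: nums[4]=10 ≤ 12 → i=2, swap nums[2],nums[4] → [4,9,10,17,20,6,8,15,16,18,11,13,12]
j=5: nums[5]=6 ≤ 12 → i=3, swap nums[3],nums[5] → [4,9,10,6,20,17,8,15,16,18,11,13,12]
j=6: nums[6]=8 ≤ 12 → i=4, swap nums[4],nums[6] → [4,9,10,6,8,17,20,15,16,18,11,13,12]
j=7: nums[7]=15 > 12 → no swap
j=8: nums[8]=16 > 12 → no swap
j=9: nums[9]=18 > 12 → no swap
j=10: nums[10]=11 ≤ 12 → i=5, swap nums[5],nums[10] → [4,9,10,6,8,11,20,15,16,18,17,13,12]
j=11: nums[11]=13 > 12 → no swap
final swap nums[6],nums[12] → [4,9,10,6,8,11,12,15,16,18,17,13,20]; return 6

[4,9,10,6,8,11,12,15,16,18,17,13,20]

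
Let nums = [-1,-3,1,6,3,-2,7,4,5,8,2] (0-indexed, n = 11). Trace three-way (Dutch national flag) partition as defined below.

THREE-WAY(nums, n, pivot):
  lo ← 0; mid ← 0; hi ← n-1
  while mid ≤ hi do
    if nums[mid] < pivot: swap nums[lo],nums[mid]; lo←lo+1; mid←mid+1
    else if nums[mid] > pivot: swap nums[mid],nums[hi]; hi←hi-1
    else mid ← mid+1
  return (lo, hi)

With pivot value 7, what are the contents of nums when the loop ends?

[-1,-3,1,6,3,-2,4,5,2,7,8]

lo=0 mid=0 hi=10
-1<7: swap(0,0), lo=1 mid=1 ⇒ [-1,-3,1,6,3,-2,7,4,5,8,2]
-3<7: swap(1,1), lo=2 mid=2 ⇒ [-1,-3,1,6,3,-2,7,4,5,8,2]
1<7: swap(2,2), lo=3 mid=3 ⇒ [-1,-3,1,6,3,-2,7,4,5,8,2]
6<7: swap(3,3), lo=4 mid=4 ⇒ [-1,-3,1,6,3,-2,7,4,5,8,2]
3<7: swap(4,4), lo=5 mid=5 ⇒ [-1,-3,1,6,3,-2,7,4,5,8,2]
-2<7: swap(5,5), lo=6 mid=6 ⇒ [-1,-3,1,6,3,-2,7,4,5,8,2]
7=7: mid=7
4<7: swap(6,7), lo=7 mid=8 ⇒ [-1,-3,1,6,3,-2,4,7,5,8,2]
5<7: swap(7,8), lo=8 mid=9 ⇒ [-1,-3,1,6,3,-2,4,5,7,8,2]
8>7: swap(9,10), hi=9 ⇒ [-1,-3,1,6,3,-2,4,5,7,2,8]
2<7: swap(8,9), lo=9 mid=10 ⇒ [-1,-3,1,6,3,-2,4,5,2,7,8]
done. lo=9 hi=9; nums=[-1,-3,1,6,3,-2,4,5,2,7,8]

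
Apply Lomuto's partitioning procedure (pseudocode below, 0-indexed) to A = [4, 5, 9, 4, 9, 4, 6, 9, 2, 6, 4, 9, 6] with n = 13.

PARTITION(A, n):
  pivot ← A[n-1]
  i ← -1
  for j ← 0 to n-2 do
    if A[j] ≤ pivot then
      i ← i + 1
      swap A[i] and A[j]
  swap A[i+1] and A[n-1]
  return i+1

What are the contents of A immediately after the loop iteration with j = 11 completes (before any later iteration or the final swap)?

pivot = A[12] = 6; i = -1
j=0: A[0]=4 ≤ 6 → i=0, swap A[0],A[0] (no change) → [4, 5, 9, 4, 9, 4, 6, 9, 2, 6, 4, 9, 6]
j=1: A[1]=5 ≤ 6 → i=1, swap A[1],A[1] (no change) → [4, 5, 9, 4, 9, 4, 6, 9, 2, 6, 4, 9, 6]
j=2: A[2]=9 > 6 → no swap
j=3: A[3]=4 ≤ 6 → i=2, swap A[2],A[3] → [4, 5, 4, 9, 9, 4, 6, 9, 2, 6, 4, 9, 6]
j=4: A[4]=9 > 6 → no swap
j=5: A[5]=4 ≤ 6 → i=3, swap A[3],A[5] → [4, 5, 4, 4, 9, 9, 6, 9, 2, 6, 4, 9, 6]
j=6: A[6]=6 ≤ 6 → i=4, swap A[4],A[6] → [4, 5, 4, 4, 6, 9, 9, 9, 2, 6, 4, 9, 6]
j=7: A[7]=9 > 6 → no swap
j=8: A[8]=2 ≤ 6 → i=5, swap A[5],A[8] → [4, 5, 4, 4, 6, 2, 9, 9, 9, 6, 4, 9, 6]
j=9: A[9]=6 ≤ 6 → i=6, swap A[6],A[9] → [4, 5, 4, 4, 6, 2, 6, 9, 9, 9, 4, 9, 6]
j=10: A[10]=4 ≤ 6 → i=7, swap A[7],A[10] → [4, 5, 4, 4, 6, 2, 6, 4, 9, 9, 9, 9, 6]
j=11: A[11]=9 > 6 → no swap
(after j=11) A = [4, 5, 4, 4, 6, 2, 6, 4, 9, 9, 9, 9, 6]

[4, 5, 4, 4, 6, 2, 6, 4, 9, 9, 9, 9, 6]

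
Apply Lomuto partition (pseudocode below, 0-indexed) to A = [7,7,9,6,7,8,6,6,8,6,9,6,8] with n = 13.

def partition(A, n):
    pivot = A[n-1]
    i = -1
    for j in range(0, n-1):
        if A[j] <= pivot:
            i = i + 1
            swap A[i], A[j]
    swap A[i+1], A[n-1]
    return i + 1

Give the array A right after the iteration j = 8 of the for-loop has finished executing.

[7,7,6,7,8,6,6,8,9,6,9,6,8]

pivot = A[12] = 8; i = -1
j=0: A[0]=7 ≤ 8 → i=0, swap A[0],A[0] (no change) → [7,7,9,6,7,8,6,6,8,6,9,6,8]
j=1: A[1]=7 ≤ 8 → i=1, swap A[1],A[1] (no change) → [7,7,9,6,7,8,6,6,8,6,9,6,8]
j=2: A[2]=9 > 8 → no swap
j=3: A[3]=6 ≤ 8 → i=2, swap A[2],A[3] → [7,7,6,9,7,8,6,6,8,6,9,6,8]
j=4: A[4]=7 ≤ 8 → i=3, swap A[3],A[4] → [7,7,6,7,9,8,6,6,8,6,9,6,8]
j=5: A[5]=8 ≤ 8 → i=4, swap A[4],A[5] → [7,7,6,7,8,9,6,6,8,6,9,6,8]
j=6: A[6]=6 ≤ 8 → i=5, swap A[5],A[6] → [7,7,6,7,8,6,9,6,8,6,9,6,8]
j=7: A[7]=6 ≤ 8 → i=6, swap A[6],A[7] → [7,7,6,7,8,6,6,9,8,6,9,6,8]
j=8: A[8]=8 ≤ 8 → i=7, swap A[7],A[8] → [7,7,6,7,8,6,6,8,9,6,9,6,8]
(after j=8) A = [7,7,6,7,8,6,6,8,9,6,9,6,8]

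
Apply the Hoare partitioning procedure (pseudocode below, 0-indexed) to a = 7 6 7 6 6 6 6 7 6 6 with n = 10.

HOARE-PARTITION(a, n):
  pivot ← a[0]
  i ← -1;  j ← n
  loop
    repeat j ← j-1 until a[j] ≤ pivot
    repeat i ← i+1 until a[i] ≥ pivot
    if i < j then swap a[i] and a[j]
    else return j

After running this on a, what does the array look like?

pivot = a[0] = 7; i = -1, j = 10
j→9 (a[9]=6≤7), i→0 (a[0]=7≥7); i<j, swap → 6 6 7 6 6 6 6 7 6 7
j→8 (a[8]=6≤7), i→2 (a[2]=7≥7); i<j, swap → 6 6 6 6 6 6 6 7 7 7
j→7, i→7; i≥j, return j=7. a = 6 6 6 6 6 6 6 7 7 7

6 6 6 6 6 6 6 7 7 7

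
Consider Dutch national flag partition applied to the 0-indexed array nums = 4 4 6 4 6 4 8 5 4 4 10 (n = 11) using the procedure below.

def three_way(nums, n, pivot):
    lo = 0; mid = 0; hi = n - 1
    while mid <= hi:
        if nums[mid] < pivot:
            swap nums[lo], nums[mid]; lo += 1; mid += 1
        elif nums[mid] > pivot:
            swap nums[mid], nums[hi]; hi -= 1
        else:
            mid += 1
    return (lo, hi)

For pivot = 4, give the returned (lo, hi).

(0, 5)

lo=0 mid=0 hi=10
4=4: mid=1
4=4: mid=2
6>4: swap(2,10), hi=9 ⇒ 4 4 10 4 6 4 8 5 4 4 6
10>4: swap(2,9), hi=8 ⇒ 4 4 4 4 6 4 8 5 4 10 6
4=4: mid=3
4=4: mid=4
6>4: swap(4,8), hi=7 ⇒ 4 4 4 4 4 4 8 5 6 10 6
4=4: mid=5
4=4: mid=6
8>4: swap(6,7), hi=6 ⇒ 4 4 4 4 4 4 5 8 6 10 6
5>4: swap(6,6), hi=5 ⇒ 4 4 4 4 4 4 5 8 6 10 6
done. lo=0 hi=5; nums=4 4 4 4 4 4 5 8 6 10 6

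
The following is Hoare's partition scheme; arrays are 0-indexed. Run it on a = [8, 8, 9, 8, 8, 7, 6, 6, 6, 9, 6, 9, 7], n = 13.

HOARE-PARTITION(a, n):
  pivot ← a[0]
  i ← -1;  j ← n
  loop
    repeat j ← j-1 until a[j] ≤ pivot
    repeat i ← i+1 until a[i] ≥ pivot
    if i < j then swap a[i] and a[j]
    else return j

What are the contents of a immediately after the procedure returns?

[7, 6, 6, 6, 6, 7, 8, 8, 9, 9, 8, 9, 8]

pivot=8
j stops at 12 (7), i stops at 0 (8); swap ⇒ [7, 8, 9, 8, 8, 7, 6, 6, 6, 9, 6, 9, 8]
j stops at 10 (6), i stops at 1 (8); swap ⇒ [7, 6, 9, 8, 8, 7, 6, 6, 6, 9, 8, 9, 8]
j stops at 8 (6), i stops at 2 (9); swap ⇒ [7, 6, 6, 8, 8, 7, 6, 6, 9, 9, 8, 9, 8]
j stops at 7 (6), i stops at 3 (8); swap ⇒ [7, 6, 6, 6, 8, 7, 6, 8, 9, 9, 8, 9, 8]
j stops at 6 (6), i stops at 4 (8); swap ⇒ [7, 6, 6, 6, 6, 7, 8, 8, 9, 9, 8, 9, 8]
j stops at 5, i stops at 6; i≥j ⇒ return 5. a=[7, 6, 6, 6, 6, 7, 8, 8, 9, 9, 8, 9, 8]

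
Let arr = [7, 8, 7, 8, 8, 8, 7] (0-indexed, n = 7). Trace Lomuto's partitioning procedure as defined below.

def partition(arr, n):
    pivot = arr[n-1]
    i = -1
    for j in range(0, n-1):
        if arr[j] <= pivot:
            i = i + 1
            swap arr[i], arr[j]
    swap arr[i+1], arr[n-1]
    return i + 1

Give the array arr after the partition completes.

[7, 7, 7, 8, 8, 8, 8]

pivot = arr[6] = 7; i = -1
j=0: arr[0]=7 ≤ 7 → i=0, swap arr[0],arr[0] (no change) → [7, 8, 7, 8, 8, 8, 7]
j=1: arr[1]=8 > 7 → no swap
j=2: arr[2]=7 ≤ 7 → i=1, swap arr[1],arr[2] → [7, 7, 8, 8, 8, 8, 7]
j=3: arr[3]=8 > 7 → no swap
j=4: arr[4]=8 > 7 → no swap
j=5: arr[5]=8 > 7 → no swap
final swap arr[2],arr[6] → [7, 7, 7, 8, 8, 8, 8]; return 2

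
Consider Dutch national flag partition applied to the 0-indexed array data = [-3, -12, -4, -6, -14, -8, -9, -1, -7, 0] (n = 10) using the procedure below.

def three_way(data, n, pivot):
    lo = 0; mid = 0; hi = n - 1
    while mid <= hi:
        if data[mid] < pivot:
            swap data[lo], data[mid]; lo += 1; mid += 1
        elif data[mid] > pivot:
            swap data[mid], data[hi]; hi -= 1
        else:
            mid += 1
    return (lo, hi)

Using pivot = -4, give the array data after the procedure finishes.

[-7, -12, -6, -14, -8, -9, -4, -1, 0, -3]

lo=0 mid=0 hi=9
-3>-4: swap(0,9), hi=8 ⇒ [0, -12, -4, -6, -14, -8, -9, -1, -7, -3]
0>-4: swap(0,8), hi=7 ⇒ [-7, -12, -4, -6, -14, -8, -9, -1, 0, -3]
-7<-4: swap(0,0), lo=1 mid=1 ⇒ [-7, -12, -4, -6, -14, -8, -9, -1, 0, -3]
-12<-4: swap(1,1), lo=2 mid=2 ⇒ [-7, -12, -4, -6, -14, -8, -9, -1, 0, -3]
-4=-4: mid=3
-6<-4: swap(2,3), lo=3 mid=4 ⇒ [-7, -12, -6, -4, -14, -8, -9, -1, 0, -3]
-14<-4: swap(3,4), lo=4 mid=5 ⇒ [-7, -12, -6, -14, -4, -8, -9, -1, 0, -3]
-8<-4: swap(4,5), lo=5 mid=6 ⇒ [-7, -12, -6, -14, -8, -4, -9, -1, 0, -3]
-9<-4: swap(5,6), lo=6 mid=7 ⇒ [-7, -12, -6, -14, -8, -9, -4, -1, 0, -3]
-1>-4: swap(7,7), hi=6 ⇒ [-7, -12, -6, -14, -8, -9, -4, -1, 0, -3]
done. lo=6 hi=6; data=[-7, -12, -6, -14, -8, -9, -4, -1, 0, -3]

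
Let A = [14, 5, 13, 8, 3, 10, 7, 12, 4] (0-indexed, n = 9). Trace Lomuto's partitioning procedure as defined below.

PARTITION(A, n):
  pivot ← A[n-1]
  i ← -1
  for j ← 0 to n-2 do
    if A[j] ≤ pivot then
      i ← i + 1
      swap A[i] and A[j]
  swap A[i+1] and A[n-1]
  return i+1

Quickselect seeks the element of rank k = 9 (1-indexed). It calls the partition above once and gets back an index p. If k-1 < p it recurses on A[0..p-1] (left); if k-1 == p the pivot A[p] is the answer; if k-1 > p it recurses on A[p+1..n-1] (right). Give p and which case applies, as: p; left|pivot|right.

1; right

pivot=4, i=-1
j=0: 14>4, skip
j=1: 5>4, skip
j=2: 13>4, skip
j=3: 8>4, skip
j=4: 3≤4, i=0, swap(0,4) ⇒ [3, 5, 13, 8, 14, 10, 7, 12, 4]
j=5: 10>4, skip
j=6: 7>4, skip
j=7: 12>4, skip
swap(1,8) ⇒ [3, 4, 13, 8, 14, 10, 7, 12, 5]; return 1
p = 1; k-1 = 8 > 1 ⇒ right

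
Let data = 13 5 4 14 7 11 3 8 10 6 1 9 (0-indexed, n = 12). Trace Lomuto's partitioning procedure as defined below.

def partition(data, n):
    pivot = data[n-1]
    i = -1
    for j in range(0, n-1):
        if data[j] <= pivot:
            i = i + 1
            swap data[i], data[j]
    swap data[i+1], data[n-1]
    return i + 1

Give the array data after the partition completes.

pivot = data[11] = 9; i = -1
j=0: data[0]=13 > 9 → no swap
j=1: data[1]=5 ≤ 9 → i=0, swap data[0],data[1] → 5 13 4 14 7 11 3 8 10 6 1 9
j=2: data[2]=4 ≤ 9 → i=1, swap data[1],data[2] → 5 4 13 14 7 11 3 8 10 6 1 9
j=3: data[3]=14 > 9 → no swap
j=4: data[4]=7 ≤ 9 → i=2, swap data[2],data[4] → 5 4 7 14 13 11 3 8 10 6 1 9
j=5: data[5]=11 > 9 → no swap
j=6: data[6]=3 ≤ 9 → i=3, swap data[3],data[6] → 5 4 7 3 13 11 14 8 10 6 1 9
j=7: data[7]=8 ≤ 9 → i=4, swap data[4],data[7] → 5 4 7 3 8 11 14 13 10 6 1 9
j=8: data[8]=10 > 9 → no swap
j=9: data[9]=6 ≤ 9 → i=5, swap data[5],data[9] → 5 4 7 3 8 6 14 13 10 11 1 9
j=10: data[10]=1 ≤ 9 → i=6, swap data[6],data[10] → 5 4 7 3 8 6 1 13 10 11 14 9
final swap data[7],data[11] → 5 4 7 3 8 6 1 9 10 11 14 13; return 7

5 4 7 3 8 6 1 9 10 11 14 13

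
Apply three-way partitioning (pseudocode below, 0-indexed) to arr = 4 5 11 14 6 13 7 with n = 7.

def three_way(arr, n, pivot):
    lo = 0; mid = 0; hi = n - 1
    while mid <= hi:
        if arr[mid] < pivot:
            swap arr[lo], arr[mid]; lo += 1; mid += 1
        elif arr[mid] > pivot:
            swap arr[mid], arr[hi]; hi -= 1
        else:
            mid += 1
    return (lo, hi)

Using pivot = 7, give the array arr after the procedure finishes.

4 5 6 7 13 14 11

pivot = 7; lo=0, mid=0, hi=6
arr[mid]=4<7: swap arr[0],arr[0]; lo=1,mid=1 → 4 5 11 14 6 13 7
arr[mid]=5<7: swap arr[1],arr[1]; lo=2,mid=2 → 4 5 11 14 6 13 7
arr[mid]=11>7: swap arr[2],arr[6]; hi=5 → 4 5 7 14 6 13 11
arr[mid]=7=7: mid=3
arr[mid]=14>7: swap arr[3],arr[5]; hi=4 → 4 5 7 13 6 14 11
arr[mid]=13>7: swap arr[3],arr[4]; hi=3 → 4 5 7 6 13 14 11
arr[mid]=6<7: swap arr[2],arr[3]; lo=3,mid=4 → 4 5 6 7 13 14 11
end: lo=3, hi=3; arr = 4 5 6 7 13 14 11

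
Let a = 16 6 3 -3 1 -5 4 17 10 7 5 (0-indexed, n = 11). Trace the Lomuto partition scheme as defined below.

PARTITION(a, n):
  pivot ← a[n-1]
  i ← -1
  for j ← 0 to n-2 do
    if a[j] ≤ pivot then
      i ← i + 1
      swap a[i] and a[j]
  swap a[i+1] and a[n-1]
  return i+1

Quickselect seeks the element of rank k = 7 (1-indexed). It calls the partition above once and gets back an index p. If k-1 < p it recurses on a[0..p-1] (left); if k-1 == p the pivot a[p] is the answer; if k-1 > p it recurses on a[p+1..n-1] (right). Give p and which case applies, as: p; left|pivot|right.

pivot = a[10] = 5; i = -1
j=0: a[0]=16 > 5 → no swap
j=1: a[1]=6 > 5 → no swap
j=2: a[2]=3 ≤ 5 → i=0, swap a[0],a[2] → 3 6 16 -3 1 -5 4 17 10 7 5
j=3: a[3]=-3 ≤ 5 → i=1, swap a[1],a[3] → 3 -3 16 6 1 -5 4 17 10 7 5
j=4: a[4]=1 ≤ 5 → i=2, swap a[2],a[4] → 3 -3 1 6 16 -5 4 17 10 7 5
j=5: a[5]=-5 ≤ 5 → i=3, swap a[3],a[5] → 3 -3 1 -5 16 6 4 17 10 7 5
j=6: a[6]=4 ≤ 5 → i=4, swap a[4],a[6] → 3 -3 1 -5 4 6 16 17 10 7 5
j=7: a[7]=17 > 5 → no swap
j=8: a[8]=10 > 5 → no swap
j=9: a[9]=7 > 5 → no swap
final swap a[5],a[10] → 3 -3 1 -5 4 5 16 17 10 7 6; return 5
p = 5; k-1 = 6 > 5 ⇒ right

5; right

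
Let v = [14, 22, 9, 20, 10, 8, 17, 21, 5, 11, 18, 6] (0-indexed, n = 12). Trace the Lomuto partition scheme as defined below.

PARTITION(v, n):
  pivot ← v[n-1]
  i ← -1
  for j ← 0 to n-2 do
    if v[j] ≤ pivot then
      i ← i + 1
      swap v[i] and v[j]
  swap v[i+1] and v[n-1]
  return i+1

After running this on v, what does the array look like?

pivot=6, i=-1
j=0: 14>6, skip
j=1: 22>6, skip
j=2: 9>6, skip
j=3: 20>6, skip
j=4: 10>6, skip
j=5: 8>6, skip
j=6: 17>6, skip
j=7: 21>6, skip
j=8: 5≤6, i=0, swap(0,8) ⇒ [5, 22, 9, 20, 10, 8, 17, 21, 14, 11, 18, 6]
j=9: 11>6, skip
j=10: 18>6, skip
swap(1,11) ⇒ [5, 6, 9, 20, 10, 8, 17, 21, 14, 11, 18, 22]; return 1

[5, 6, 9, 20, 10, 8, 17, 21, 14, 11, 18, 22]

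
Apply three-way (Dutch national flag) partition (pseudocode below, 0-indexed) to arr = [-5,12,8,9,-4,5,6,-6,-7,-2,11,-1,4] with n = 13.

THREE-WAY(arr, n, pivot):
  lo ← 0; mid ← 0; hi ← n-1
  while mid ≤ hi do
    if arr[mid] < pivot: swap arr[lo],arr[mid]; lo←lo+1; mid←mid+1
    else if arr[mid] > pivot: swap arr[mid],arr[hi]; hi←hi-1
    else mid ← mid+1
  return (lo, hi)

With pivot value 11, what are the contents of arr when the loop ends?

lo=0 mid=0 hi=12
-5<11: swap(0,0), lo=1 mid=1 ⇒ [-5,12,8,9,-4,5,6,-6,-7,-2,11,-1,4]
12>11: swap(1,12), hi=11 ⇒ [-5,4,8,9,-4,5,6,-6,-7,-2,11,-1,12]
4<11: swap(1,1), lo=2 mid=2 ⇒ [-5,4,8,9,-4,5,6,-6,-7,-2,11,-1,12]
8<11: swap(2,2), lo=3 mid=3 ⇒ [-5,4,8,9,-4,5,6,-6,-7,-2,11,-1,12]
9<11: swap(3,3), lo=4 mid=4 ⇒ [-5,4,8,9,-4,5,6,-6,-7,-2,11,-1,12]
-4<11: swap(4,4), lo=5 mid=5 ⇒ [-5,4,8,9,-4,5,6,-6,-7,-2,11,-1,12]
5<11: swap(5,5), lo=6 mid=6 ⇒ [-5,4,8,9,-4,5,6,-6,-7,-2,11,-1,12]
6<11: swap(6,6), lo=7 mid=7 ⇒ [-5,4,8,9,-4,5,6,-6,-7,-2,11,-1,12]
-6<11: swap(7,7), lo=8 mid=8 ⇒ [-5,4,8,9,-4,5,6,-6,-7,-2,11,-1,12]
-7<11: swap(8,8), lo=9 mid=9 ⇒ [-5,4,8,9,-4,5,6,-6,-7,-2,11,-1,12]
-2<11: swap(9,9), lo=10 mid=10 ⇒ [-5,4,8,9,-4,5,6,-6,-7,-2,11,-1,12]
11=11: mid=11
-1<11: swap(10,11), lo=11 mid=12 ⇒ [-5,4,8,9,-4,5,6,-6,-7,-2,-1,11,12]
done. lo=11 hi=11; arr=[-5,4,8,9,-4,5,6,-6,-7,-2,-1,11,12]

[-5,4,8,9,-4,5,6,-6,-7,-2,-1,11,12]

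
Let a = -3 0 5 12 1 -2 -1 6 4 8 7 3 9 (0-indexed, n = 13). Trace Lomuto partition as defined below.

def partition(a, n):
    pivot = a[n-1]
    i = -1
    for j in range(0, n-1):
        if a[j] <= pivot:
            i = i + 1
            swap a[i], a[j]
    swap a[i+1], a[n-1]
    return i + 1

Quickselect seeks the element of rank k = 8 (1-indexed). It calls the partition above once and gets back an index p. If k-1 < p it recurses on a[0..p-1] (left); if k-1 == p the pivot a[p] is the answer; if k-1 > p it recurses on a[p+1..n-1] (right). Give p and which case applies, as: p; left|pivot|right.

11; left

pivot=9, i=-1
j=0: -3≤9, i=0, swap(0,0) ⇒ -3 0 5 12 1 -2 -1 6 4 8 7 3 9
j=1: 0≤9, i=1, swap(1,1) ⇒ -3 0 5 12 1 -2 -1 6 4 8 7 3 9
j=2: 5≤9, i=2, swap(2,2) ⇒ -3 0 5 12 1 -2 -1 6 4 8 7 3 9
j=3: 12>9, skip
j=4: 1≤9, i=3, swap(3,4) ⇒ -3 0 5 1 12 -2 -1 6 4 8 7 3 9
j=5: -2≤9, i=4, swap(4,5) ⇒ -3 0 5 1 -2 12 -1 6 4 8 7 3 9
j=6: -1≤9, i=5, swap(5,6) ⇒ -3 0 5 1 -2 -1 12 6 4 8 7 3 9
j=7: 6≤9, i=6, swap(6,7) ⇒ -3 0 5 1 -2 -1 6 12 4 8 7 3 9
j=8: 4≤9, i=7, swap(7,8) ⇒ -3 0 5 1 -2 -1 6 4 12 8 7 3 9
j=9: 8≤9, i=8, swap(8,9) ⇒ -3 0 5 1 -2 -1 6 4 8 12 7 3 9
j=10: 7≤9, i=9, swap(9,10) ⇒ -3 0 5 1 -2 -1 6 4 8 7 12 3 9
j=11: 3≤9, i=10, swap(10,11) ⇒ -3 0 5 1 -2 -1 6 4 8 7 3 12 9
swap(11,12) ⇒ -3 0 5 1 -2 -1 6 4 8 7 3 9 12; return 11
p = 11; k-1 = 7 < 11 ⇒ left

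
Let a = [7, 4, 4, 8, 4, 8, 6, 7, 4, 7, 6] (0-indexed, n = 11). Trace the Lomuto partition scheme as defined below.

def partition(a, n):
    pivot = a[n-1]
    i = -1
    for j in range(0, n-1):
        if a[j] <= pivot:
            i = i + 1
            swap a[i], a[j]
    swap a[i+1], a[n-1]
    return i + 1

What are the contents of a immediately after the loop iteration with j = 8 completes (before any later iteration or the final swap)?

[4, 4, 4, 6, 4, 8, 8, 7, 7, 7, 6]

pivot=6, i=-1
j=0: 7>6, skip
j=1: 4≤6, i=0, swap(0,1) ⇒ [4, 7, 4, 8, 4, 8, 6, 7, 4, 7, 6]
j=2: 4≤6, i=1, swap(1,2) ⇒ [4, 4, 7, 8, 4, 8, 6, 7, 4, 7, 6]
j=3: 8>6, skip
j=4: 4≤6, i=2, swap(2,4) ⇒ [4, 4, 4, 8, 7, 8, 6, 7, 4, 7, 6]
j=5: 8>6, skip
j=6: 6≤6, i=3, swap(3,6) ⇒ [4, 4, 4, 6, 7, 8, 8, 7, 4, 7, 6]
j=7: 7>6, skip
j=8: 4≤6, i=4, swap(4,8) ⇒ [4, 4, 4, 6, 4, 8, 8, 7, 7, 7, 6]
(after j=8) a = [4, 4, 4, 6, 4, 8, 8, 7, 7, 7, 6]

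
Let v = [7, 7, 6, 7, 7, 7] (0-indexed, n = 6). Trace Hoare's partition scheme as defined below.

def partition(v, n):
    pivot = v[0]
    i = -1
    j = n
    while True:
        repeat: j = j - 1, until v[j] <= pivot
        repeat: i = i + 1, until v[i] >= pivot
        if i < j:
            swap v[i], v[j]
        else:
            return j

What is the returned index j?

pivot = v[0] = 7; i = -1, j = 6
j→5 (v[5]=7≤7), i→0 (v[0]=7≥7); i<j, swap → [7, 7, 6, 7, 7, 7]
j→4 (v[4]=7≤7), i→1 (v[1]=7≥7); i<j, swap → [7, 7, 6, 7, 7, 7]
j→3, i→3; i≥j, return j=3. v = [7, 7, 6, 7, 7, 7]

3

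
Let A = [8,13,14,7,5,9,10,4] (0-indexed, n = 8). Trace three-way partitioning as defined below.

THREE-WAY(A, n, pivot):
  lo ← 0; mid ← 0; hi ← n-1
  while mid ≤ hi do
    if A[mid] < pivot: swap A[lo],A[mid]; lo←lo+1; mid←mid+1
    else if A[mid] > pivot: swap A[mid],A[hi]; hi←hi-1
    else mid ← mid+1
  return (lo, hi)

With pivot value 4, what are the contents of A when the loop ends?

[4,14,7,5,9,10,13,8]

pivot = 4; lo=0, mid=0, hi=7
A[mid]=8>4: swap A[0],A[7]; hi=6 → [4,13,14,7,5,9,10,8]
A[mid]=4=4: mid=1
A[mid]=13>4: swap A[1],A[6]; hi=5 → [4,10,14,7,5,9,13,8]
A[mid]=10>4: swap A[1],A[5]; hi=4 → [4,9,14,7,5,10,13,8]
A[mid]=9>4: swap A[1],A[4]; hi=3 → [4,5,14,7,9,10,13,8]
A[mid]=5>4: swap A[1],A[3]; hi=2 → [4,7,14,5,9,10,13,8]
A[mid]=7>4: swap A[1],A[2]; hi=1 → [4,14,7,5,9,10,13,8]
A[mid]=14>4: swap A[1],A[1]; hi=0 → [4,14,7,5,9,10,13,8]
end: lo=0, hi=0; A = [4,14,7,5,9,10,13,8]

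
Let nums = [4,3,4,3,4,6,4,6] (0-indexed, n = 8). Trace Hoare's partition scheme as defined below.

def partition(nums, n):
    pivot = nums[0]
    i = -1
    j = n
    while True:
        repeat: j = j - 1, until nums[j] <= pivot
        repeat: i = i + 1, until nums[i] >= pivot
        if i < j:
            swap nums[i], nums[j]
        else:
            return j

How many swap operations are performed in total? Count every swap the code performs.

pivot=4
j stops at 6 (4), i stops at 0 (4); swap ⇒ [4,3,4,3,4,6,4,6]
j stops at 4 (4), i stops at 2 (4); swap ⇒ [4,3,4,3,4,6,4,6]
j stops at 3, i stops at 4; i≥j ⇒ return 3. nums=[4,3,4,3,4,6,4,6]

2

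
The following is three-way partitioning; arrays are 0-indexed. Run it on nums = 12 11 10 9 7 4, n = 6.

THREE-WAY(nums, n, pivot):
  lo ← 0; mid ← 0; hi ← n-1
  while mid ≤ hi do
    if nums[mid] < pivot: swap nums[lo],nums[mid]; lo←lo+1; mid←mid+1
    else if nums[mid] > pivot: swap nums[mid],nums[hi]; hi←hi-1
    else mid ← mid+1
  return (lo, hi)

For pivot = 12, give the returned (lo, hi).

(5, 5)

lo=0 mid=0 hi=5
12=12: mid=1
11<12: swap(0,1), lo=1 mid=2 ⇒ 11 12 10 9 7 4
10<12: swap(1,2), lo=2 mid=3 ⇒ 11 10 12 9 7 4
9<12: swap(2,3), lo=3 mid=4 ⇒ 11 10 9 12 7 4
7<12: swap(3,4), lo=4 mid=5 ⇒ 11 10 9 7 12 4
4<12: swap(4,5), lo=5 mid=6 ⇒ 11 10 9 7 4 12
done. lo=5 hi=5; nums=11 10 9 7 4 12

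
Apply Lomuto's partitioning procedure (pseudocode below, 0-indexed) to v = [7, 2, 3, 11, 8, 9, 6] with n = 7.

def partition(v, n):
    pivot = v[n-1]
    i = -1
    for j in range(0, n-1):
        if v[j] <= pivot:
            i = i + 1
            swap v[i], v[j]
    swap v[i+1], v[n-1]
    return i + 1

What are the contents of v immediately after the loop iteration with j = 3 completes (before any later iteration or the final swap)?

[2, 3, 7, 11, 8, 9, 6]

pivot=6, i=-1
j=0: 7>6, skip
j=1: 2≤6, i=0, swap(0,1) ⇒ [2, 7, 3, 11, 8, 9, 6]
j=2: 3≤6, i=1, swap(1,2) ⇒ [2, 3, 7, 11, 8, 9, 6]
j=3: 11>6, skip
(after j=3) v = [2, 3, 7, 11, 8, 9, 6]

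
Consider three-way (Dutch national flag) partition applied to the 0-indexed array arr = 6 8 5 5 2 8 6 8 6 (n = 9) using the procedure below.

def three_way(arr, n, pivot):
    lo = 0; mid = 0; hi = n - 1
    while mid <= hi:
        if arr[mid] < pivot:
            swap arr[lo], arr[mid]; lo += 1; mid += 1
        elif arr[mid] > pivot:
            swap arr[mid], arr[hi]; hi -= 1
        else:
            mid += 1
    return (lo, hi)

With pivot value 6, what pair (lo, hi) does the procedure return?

(3, 5)

lo=0 mid=0 hi=8
6=6: mid=1
8>6: swap(1,8), hi=7 ⇒ 6 6 5 5 2 8 6 8 8
6=6: mid=2
5<6: swap(0,2), lo=1 mid=3 ⇒ 5 6 6 5 2 8 6 8 8
5<6: swap(1,3), lo=2 mid=4 ⇒ 5 5 6 6 2 8 6 8 8
2<6: swap(2,4), lo=3 mid=5 ⇒ 5 5 2 6 6 8 6 8 8
8>6: swap(5,7), hi=6 ⇒ 5 5 2 6 6 8 6 8 8
8>6: swap(5,6), hi=5 ⇒ 5 5 2 6 6 6 8 8 8
6=6: mid=6
done. lo=3 hi=5; arr=5 5 2 6 6 6 8 8 8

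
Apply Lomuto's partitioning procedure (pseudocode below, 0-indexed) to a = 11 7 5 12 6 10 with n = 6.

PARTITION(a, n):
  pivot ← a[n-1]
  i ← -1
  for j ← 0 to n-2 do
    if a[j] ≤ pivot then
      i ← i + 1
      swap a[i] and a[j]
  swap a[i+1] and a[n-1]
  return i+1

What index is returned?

pivot = a[5] = 10; i = -1
j=0: a[0]=11 > 10 → no swap
j=1: a[1]=7 ≤ 10 → i=0, swap a[0],a[1] → 7 11 5 12 6 10
j=2: a[2]=5 ≤ 10 → i=1, swap a[1],a[2] → 7 5 11 12 6 10
j=3: a[3]=12 > 10 → no swap
j=4: a[4]=6 ≤ 10 → i=2, swap a[2],a[4] → 7 5 6 12 11 10
final swap a[3],a[5] → 7 5 6 10 11 12; return 3

3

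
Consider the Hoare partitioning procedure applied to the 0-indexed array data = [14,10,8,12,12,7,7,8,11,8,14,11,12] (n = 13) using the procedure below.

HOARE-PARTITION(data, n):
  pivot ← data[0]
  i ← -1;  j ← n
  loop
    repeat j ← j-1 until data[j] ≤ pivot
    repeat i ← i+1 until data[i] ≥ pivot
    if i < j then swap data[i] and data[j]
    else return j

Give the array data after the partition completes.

pivot = data[0] = 14; i = -1, j = 13
j→12 (data[12]=12≤14), i→0 (data[0]=14≥14); i<j, swap → [12,10,8,12,12,7,7,8,11,8,14,11,14]
j→11 (data[11]=11≤14), i→10 (data[10]=14≥14); i<j, swap → [12,10,8,12,12,7,7,8,11,8,11,14,14]
j→10, i→11; i≥j, return j=10. data = [12,10,8,12,12,7,7,8,11,8,11,14,14]

[12,10,8,12,12,7,7,8,11,8,11,14,14]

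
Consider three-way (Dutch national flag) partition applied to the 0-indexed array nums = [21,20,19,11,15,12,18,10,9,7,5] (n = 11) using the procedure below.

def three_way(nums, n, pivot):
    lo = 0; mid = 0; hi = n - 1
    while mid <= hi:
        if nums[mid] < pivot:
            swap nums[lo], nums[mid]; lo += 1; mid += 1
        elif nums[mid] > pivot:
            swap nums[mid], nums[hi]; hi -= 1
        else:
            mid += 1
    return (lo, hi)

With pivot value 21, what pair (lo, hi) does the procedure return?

(10, 10)

pivot = 21; lo=0, mid=0, hi=10
nums[mid]=21=21: mid=1
nums[mid]=20<21: swap nums[0],nums[1]; lo=1,mid=2 → [20,21,19,11,15,12,18,10,9,7,5]
nums[mid]=19<21: swap nums[1],nums[2]; lo=2,mid=3 → [20,19,21,11,15,12,18,10,9,7,5]
nums[mid]=11<21: swap nums[2],nums[3]; lo=3,mid=4 → [20,19,11,21,15,12,18,10,9,7,5]
nums[mid]=15<21: swap nums[3],nums[4]; lo=4,mid=5 → [20,19,11,15,21,12,18,10,9,7,5]
nums[mid]=12<21: swap nums[4],nums[5]; lo=5,mid=6 → [20,19,11,15,12,21,18,10,9,7,5]
nums[mid]=18<21: swap nums[5],nums[6]; lo=6,mid=7 → [20,19,11,15,12,18,21,10,9,7,5]
nums[mid]=10<21: swap nums[6],nums[7]; lo=7,mid=8 → [20,19,11,15,12,18,10,21,9,7,5]
nums[mid]=9<21: swap nums[7],nums[8]; lo=8,mid=9 → [20,19,11,15,12,18,10,9,21,7,5]
nums[mid]=7<21: swap nums[8],nums[9]; lo=9,mid=10 → [20,19,11,15,12,18,10,9,7,21,5]
nums[mid]=5<21: swap nums[9],nums[10]; lo=10,mid=11 → [20,19,11,15,12,18,10,9,7,5,21]
end: lo=10, hi=10; nums = [20,19,11,15,12,18,10,9,7,5,21]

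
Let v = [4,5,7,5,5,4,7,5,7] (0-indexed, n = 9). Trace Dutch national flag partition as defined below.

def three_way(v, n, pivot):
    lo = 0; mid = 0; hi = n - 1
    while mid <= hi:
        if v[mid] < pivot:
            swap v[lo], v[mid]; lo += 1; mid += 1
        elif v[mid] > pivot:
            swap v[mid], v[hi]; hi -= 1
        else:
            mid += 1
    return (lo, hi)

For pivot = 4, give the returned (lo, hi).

(0, 1)

pivot = 4; lo=0, mid=0, hi=8
v[mid]=4=4: mid=1
v[mid]=5>4: swap v[1],v[8]; hi=7 → [4,7,7,5,5,4,7,5,5]
v[mid]=7>4: swap v[1],v[7]; hi=6 → [4,5,7,5,5,4,7,7,5]
v[mid]=5>4: swap v[1],v[6]; hi=5 → [4,7,7,5,5,4,5,7,5]
v[mid]=7>4: swap v[1],v[5]; hi=4 → [4,4,7,5,5,7,5,7,5]
v[mid]=4=4: mid=2
v[mid]=7>4: swap v[2],v[4]; hi=3 → [4,4,5,5,7,7,5,7,5]
v[mid]=5>4: swap v[2],v[3]; hi=2 → [4,4,5,5,7,7,5,7,5]
v[mid]=5>4: swap v[2],v[2]; hi=1 → [4,4,5,5,7,7,5,7,5]
end: lo=0, hi=1; v = [4,4,5,5,7,7,5,7,5]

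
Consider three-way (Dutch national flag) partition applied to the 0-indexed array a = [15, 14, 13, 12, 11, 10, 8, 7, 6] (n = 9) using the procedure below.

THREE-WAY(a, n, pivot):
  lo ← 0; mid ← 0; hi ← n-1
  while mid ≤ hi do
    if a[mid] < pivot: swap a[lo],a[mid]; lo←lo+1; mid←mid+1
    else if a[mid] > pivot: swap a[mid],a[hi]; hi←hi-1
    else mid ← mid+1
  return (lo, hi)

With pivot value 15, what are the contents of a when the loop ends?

pivot = 15; lo=0, mid=0, hi=8
a[mid]=15=15: mid=1
a[mid]=14<15: swap a[0],a[1]; lo=1,mid=2 → [14, 15, 13, 12, 11, 10, 8, 7, 6]
a[mid]=13<15: swap a[1],a[2]; lo=2,mid=3 → [14, 13, 15, 12, 11, 10, 8, 7, 6]
a[mid]=12<15: swap a[2],a[3]; lo=3,mid=4 → [14, 13, 12, 15, 11, 10, 8, 7, 6]
a[mid]=11<15: swap a[3],a[4]; lo=4,mid=5 → [14, 13, 12, 11, 15, 10, 8, 7, 6]
a[mid]=10<15: swap a[4],a[5]; lo=5,mid=6 → [14, 13, 12, 11, 10, 15, 8, 7, 6]
a[mid]=8<15: swap a[5],a[6]; lo=6,mid=7 → [14, 13, 12, 11, 10, 8, 15, 7, 6]
a[mid]=7<15: swap a[6],a[7]; lo=7,mid=8 → [14, 13, 12, 11, 10, 8, 7, 15, 6]
a[mid]=6<15: swap a[7],a[8]; lo=8,mid=9 → [14, 13, 12, 11, 10, 8, 7, 6, 15]
end: lo=8, hi=8; a = [14, 13, 12, 11, 10, 8, 7, 6, 15]

[14, 13, 12, 11, 10, 8, 7, 6, 15]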